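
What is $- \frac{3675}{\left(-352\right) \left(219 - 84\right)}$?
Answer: $\frac{245}{3168} \approx 0.077336$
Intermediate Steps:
$- \frac{3675}{\left(-352\right) \left(219 - 84\right)} = - \frac{3675}{\left(-352\right) 135} = - \frac{3675}{-47520} = \left(-3675\right) \left(- \frac{1}{47520}\right) = \frac{245}{3168}$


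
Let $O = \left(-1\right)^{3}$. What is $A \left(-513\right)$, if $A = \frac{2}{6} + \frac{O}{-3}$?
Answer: $-342$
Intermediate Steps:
$O = -1$
$A = \frac{2}{3}$ ($A = \frac{2}{6} - \frac{1}{-3} = 2 \cdot \frac{1}{6} - - \frac{1}{3} = \frac{1}{3} + \frac{1}{3} = \frac{2}{3} \approx 0.66667$)
$A \left(-513\right) = \frac{2}{3} \left(-513\right) = -342$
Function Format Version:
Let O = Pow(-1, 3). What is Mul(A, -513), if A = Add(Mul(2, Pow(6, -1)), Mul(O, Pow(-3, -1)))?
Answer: -342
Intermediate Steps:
O = -1
A = Rational(2, 3) (A = Add(Mul(2, Pow(6, -1)), Mul(-1, Pow(-3, -1))) = Add(Mul(2, Rational(1, 6)), Mul(-1, Rational(-1, 3))) = Add(Rational(1, 3), Rational(1, 3)) = Rational(2, 3) ≈ 0.66667)
Mul(A, -513) = Mul(Rational(2, 3), -513) = -342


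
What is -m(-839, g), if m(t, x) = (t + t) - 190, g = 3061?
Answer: 1868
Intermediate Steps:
m(t, x) = -190 + 2*t (m(t, x) = 2*t - 190 = -190 + 2*t)
-m(-839, g) = -(-190 + 2*(-839)) = -(-190 - 1678) = -1*(-1868) = 1868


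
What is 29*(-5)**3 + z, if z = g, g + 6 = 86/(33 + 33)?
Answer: -119780/33 ≈ -3629.7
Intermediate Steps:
g = -155/33 (g = -6 + 86/(33 + 33) = -6 + 86/66 = -6 + 86*(1/66) = -6 + 43/33 = -155/33 ≈ -4.6970)
z = -155/33 ≈ -4.6970
29*(-5)**3 + z = 29*(-5)**3 - 155/33 = 29*(-125) - 155/33 = -3625 - 155/33 = -119780/33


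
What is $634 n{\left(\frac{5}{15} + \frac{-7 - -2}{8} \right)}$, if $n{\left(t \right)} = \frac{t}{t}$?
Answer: $634$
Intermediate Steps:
$n{\left(t \right)} = 1$
$634 n{\left(\frac{5}{15} + \frac{-7 - -2}{8} \right)} = 634 \cdot 1 = 634$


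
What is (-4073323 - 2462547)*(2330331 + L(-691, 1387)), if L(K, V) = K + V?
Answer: -15235289438490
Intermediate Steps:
(-4073323 - 2462547)*(2330331 + L(-691, 1387)) = (-4073323 - 2462547)*(2330331 + (-691 + 1387)) = -6535870*(2330331 + 696) = -6535870*2331027 = -15235289438490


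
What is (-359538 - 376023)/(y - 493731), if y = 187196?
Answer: 735561/306535 ≈ 2.3996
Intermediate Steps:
(-359538 - 376023)/(y - 493731) = (-359538 - 376023)/(187196 - 493731) = -735561/(-306535) = -735561*(-1/306535) = 735561/306535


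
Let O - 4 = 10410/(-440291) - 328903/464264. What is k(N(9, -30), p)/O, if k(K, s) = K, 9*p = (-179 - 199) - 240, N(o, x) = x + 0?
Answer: -46811739120/5099229193 ≈ -9.1802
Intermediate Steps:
N(o, x) = x
p = -206/3 (p = ((-179 - 199) - 240)/9 = (-378 - 240)/9 = (⅑)*(-618) = -206/3 ≈ -68.667)
O = 5099229193/1560391304 (O = 4 + (10410/(-440291) - 328903/464264) = 4 + (10410*(-1/440291) - 328903*1/464264) = 4 + (-10410/440291 - 328903/464264) = 4 - 1142336023/1560391304 = 5099229193/1560391304 ≈ 3.2679)
k(N(9, -30), p)/O = -30/5099229193/1560391304 = -30*1560391304/5099229193 = -46811739120/5099229193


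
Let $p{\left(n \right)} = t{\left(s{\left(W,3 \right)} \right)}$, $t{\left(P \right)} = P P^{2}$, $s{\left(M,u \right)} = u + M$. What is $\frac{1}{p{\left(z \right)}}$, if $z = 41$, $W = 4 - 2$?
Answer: $\frac{1}{125} \approx 0.008$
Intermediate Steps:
$W = 2$ ($W = 4 - 2 = 2$)
$s{\left(M,u \right)} = M + u$
$t{\left(P \right)} = P^{3}$
$p{\left(n \right)} = 125$ ($p{\left(n \right)} = \left(2 + 3\right)^{3} = 5^{3} = 125$)
$\frac{1}{p{\left(z \right)}} = \frac{1}{125}$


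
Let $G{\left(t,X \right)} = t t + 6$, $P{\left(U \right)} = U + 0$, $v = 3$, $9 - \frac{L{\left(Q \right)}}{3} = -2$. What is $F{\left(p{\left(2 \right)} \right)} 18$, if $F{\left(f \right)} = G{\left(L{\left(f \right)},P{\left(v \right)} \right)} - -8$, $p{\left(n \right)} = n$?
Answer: $19854$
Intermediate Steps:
$L{\left(Q \right)} = 33$ ($L{\left(Q \right)} = 27 - -6 = 27 + 6 = 33$)
$P{\left(U \right)} = U$
$G{\left(t,X \right)} = 6 + t^{2}$ ($G{\left(t,X \right)} = t^{2} + 6 = 6 + t^{2}$)
$F{\left(f \right)} = 1103$ ($F{\left(f \right)} = \left(6 + 33^{2}\right) - -8 = \left(6 + 1089\right) + 8 = 1095 + 8 = 1103$)
$F{\left(p{\left(2 \right)} \right)} 18 = 1103 \cdot 18 = 19854$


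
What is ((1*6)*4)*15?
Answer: 360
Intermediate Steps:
((1*6)*4)*15 = (6*4)*15 = 24*15 = 360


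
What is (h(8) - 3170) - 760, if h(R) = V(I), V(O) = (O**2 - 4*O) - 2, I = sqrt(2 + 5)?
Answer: -3925 - 4*sqrt(7) ≈ -3935.6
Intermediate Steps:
I = sqrt(7) ≈ 2.6458
V(O) = -2 + O**2 - 4*O
h(R) = 5 - 4*sqrt(7) (h(R) = -2 + (sqrt(7))**2 - 4*sqrt(7) = -2 + 7 - 4*sqrt(7) = 5 - 4*sqrt(7))
(h(8) - 3170) - 760 = ((5 - 4*sqrt(7)) - 3170) - 760 = (-3165 - 4*sqrt(7)) - 760 = -3925 - 4*sqrt(7)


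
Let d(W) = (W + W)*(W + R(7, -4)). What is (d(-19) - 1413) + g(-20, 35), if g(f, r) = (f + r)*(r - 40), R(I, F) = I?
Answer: -1032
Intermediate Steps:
d(W) = 2*W*(7 + W) (d(W) = (W + W)*(W + 7) = (2*W)*(7 + W) = 2*W*(7 + W))
g(f, r) = (-40 + r)*(f + r) (g(f, r) = (f + r)*(-40 + r) = (-40 + r)*(f + r))
(d(-19) - 1413) + g(-20, 35) = (2*(-19)*(7 - 19) - 1413) + (35**2 - 40*(-20) - 40*35 - 20*35) = (2*(-19)*(-12) - 1413) + (1225 + 800 - 1400 - 700) = (456 - 1413) - 75 = -957 - 75 = -1032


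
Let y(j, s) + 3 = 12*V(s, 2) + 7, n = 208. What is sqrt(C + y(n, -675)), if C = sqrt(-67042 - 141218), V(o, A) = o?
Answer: sqrt(-8096 + 6*I*sqrt(5785)) ≈ 2.5349 + 90.013*I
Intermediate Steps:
y(j, s) = 4 + 12*s (y(j, s) = -3 + (12*s + 7) = -3 + (7 + 12*s) = 4 + 12*s)
C = 6*I*sqrt(5785) (C = sqrt(-208260) = 6*I*sqrt(5785) ≈ 456.35*I)
sqrt(C + y(n, -675)) = sqrt(6*I*sqrt(5785) + (4 + 12*(-675))) = sqrt(6*I*sqrt(5785) + (4 - 8100)) = sqrt(6*I*sqrt(5785) - 8096) = sqrt(-8096 + 6*I*sqrt(5785))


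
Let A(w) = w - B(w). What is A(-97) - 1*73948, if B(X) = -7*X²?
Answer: -8182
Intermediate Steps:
A(w) = w + 7*w² (A(w) = w - (-7)*w² = w + 7*w²)
A(-97) - 1*73948 = -97*(1 + 7*(-97)) - 1*73948 = -97*(1 - 679) - 73948 = -97*(-678) - 73948 = 65766 - 73948 = -8182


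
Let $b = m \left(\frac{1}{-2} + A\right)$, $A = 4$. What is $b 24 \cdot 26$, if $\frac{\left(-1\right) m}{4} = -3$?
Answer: $26208$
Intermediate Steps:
$m = 12$ ($m = \left(-4\right) \left(-3\right) = 12$)
$b = 42$ ($b = 12 \left(\frac{1}{-2} + 4\right) = 12 \left(- \frac{1}{2} + 4\right) = 12 \cdot \frac{7}{2} = 42$)
$b 24 \cdot 26 = 42 \cdot 24 \cdot 26 = 1008 \cdot 26 = 26208$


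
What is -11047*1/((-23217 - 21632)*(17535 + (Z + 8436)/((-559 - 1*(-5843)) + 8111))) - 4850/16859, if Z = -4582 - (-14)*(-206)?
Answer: -10217710026363083/35519337108180569 ≈ -0.28767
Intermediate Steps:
Z = -7466 (Z = -4582 - 1*2884 = -4582 - 2884 = -7466)
-11047*1/((-23217 - 21632)*(17535 + (Z + 8436)/((-559 - 1*(-5843)) + 8111))) - 4850/16859 = -11047*1/((-23217 - 21632)*(17535 + (-7466 + 8436)/((-559 - 1*(-5843)) + 8111))) - 4850/16859 = -11047*(-1/(44849*(17535 + 970/((-559 + 5843) + 8111)))) - 4850*1/16859 = -11047*(-1/(44849*(17535 + 970/(5284 + 8111)))) - 4850/16859 = -11047*(-1/(44849*(17535 + 970/13395))) - 4850/16859 = -11047*(-1/(44849*(17535 + 970*(1/13395)))) - 4850/16859 = -11047*(-1/(44849*(17535 + 194/2679))) - 4850/16859 = -11047/((-44849*46976459/2679)) - 4850/16859 = -11047/(-2106847209691/2679) - 4850/16859 = -11047*(-2679/2106847209691) - 4850/16859 = 29594913/2106847209691 - 4850/16859 = -10217710026363083/35519337108180569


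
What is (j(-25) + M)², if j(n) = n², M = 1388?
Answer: 4052169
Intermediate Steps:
(j(-25) + M)² = ((-25)² + 1388)² = (625 + 1388)² = 2013² = 4052169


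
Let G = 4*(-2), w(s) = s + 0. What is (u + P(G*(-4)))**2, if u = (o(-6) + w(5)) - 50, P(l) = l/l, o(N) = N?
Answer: 2500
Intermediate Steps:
w(s) = s
G = -8
P(l) = 1
u = -51 (u = (-6 + 5) - 50 = -1 - 50 = -51)
(u + P(G*(-4)))**2 = (-51 + 1)**2 = (-50)**2 = 2500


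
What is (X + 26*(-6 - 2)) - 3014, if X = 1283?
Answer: -1939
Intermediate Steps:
(X + 26*(-6 - 2)) - 3014 = (1283 + 26*(-6 - 2)) - 3014 = (1283 + 26*(-8)) - 3014 = (1283 - 208) - 3014 = 1075 - 3014 = -1939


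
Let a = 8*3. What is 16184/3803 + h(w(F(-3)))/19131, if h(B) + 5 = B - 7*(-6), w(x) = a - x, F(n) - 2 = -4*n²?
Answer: 309977389/72755193 ≈ 4.2606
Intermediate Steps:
a = 24
F(n) = 2 - 4*n²
w(x) = 24 - x
h(B) = 37 + B (h(B) = -5 + (B - 7*(-6)) = -5 + (B + 42) = -5 + (42 + B) = 37 + B)
16184/3803 + h(w(F(-3)))/19131 = 16184/3803 + (37 + (24 - (2 - 4*(-3)²)))/19131 = 16184*(1/3803) + (37 + (24 - (2 - 4*9)))*(1/19131) = 16184/3803 + (37 + (24 - (2 - 36)))*(1/19131) = 16184/3803 + (37 + (24 - 1*(-34)))*(1/19131) = 16184/3803 + (37 + (24 + 34))*(1/19131) = 16184/3803 + (37 + 58)*(1/19131) = 16184/3803 + 95*(1/19131) = 16184/3803 + 95/19131 = 309977389/72755193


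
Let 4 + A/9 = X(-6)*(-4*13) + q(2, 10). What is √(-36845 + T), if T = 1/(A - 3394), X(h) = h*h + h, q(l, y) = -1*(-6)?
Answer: 3*I*√310436581826/8708 ≈ 191.95*I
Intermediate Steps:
q(l, y) = 6
X(h) = h + h² (X(h) = h² + h = h + h²)
A = -14022 (A = -36 + 9*((-6*(1 - 6))*(-4*13) + 6) = -36 + 9*(-6*(-5)*(-52) + 6) = -36 + 9*(30*(-52) + 6) = -36 + 9*(-1560 + 6) = -36 + 9*(-1554) = -36 - 13986 = -14022)
T = -1/17416 (T = 1/(-14022 - 3394) = 1/(-17416) = -1/17416 ≈ -5.7418e-5)
√(-36845 + T) = √(-36845 - 1/17416) = √(-641692521/17416) = 3*I*√310436581826/8708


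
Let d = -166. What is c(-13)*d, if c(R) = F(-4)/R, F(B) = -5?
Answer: -830/13 ≈ -63.846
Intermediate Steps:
c(R) = -5/R
c(-13)*d = -5/(-13)*(-166) = -5*(-1/13)*(-166) = (5/13)*(-166) = -830/13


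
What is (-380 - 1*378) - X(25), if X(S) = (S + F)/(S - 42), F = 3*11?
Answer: -12828/17 ≈ -754.59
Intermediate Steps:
F = 33
X(S) = (33 + S)/(-42 + S) (X(S) = (S + 33)/(S - 42) = (33 + S)/(-42 + S))
(-380 - 1*378) - X(25) = (-380 - 1*378) - (33 + 25)/(-42 + 25) = (-380 - 378) - 58/(-17) = -758 - (-1)*58/17 = -758 - 1*(-58/17) = -758 + 58/17 = -12828/17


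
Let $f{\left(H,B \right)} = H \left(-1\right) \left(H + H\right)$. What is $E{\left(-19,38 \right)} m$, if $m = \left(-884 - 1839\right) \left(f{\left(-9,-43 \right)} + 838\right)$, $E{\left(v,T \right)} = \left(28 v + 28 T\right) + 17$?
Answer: $-1010570652$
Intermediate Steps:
$f{\left(H,B \right)} = - 2 H^{2}$ ($f{\left(H,B \right)} = - H 2 H = - 2 H^{2}$)
$E{\left(v,T \right)} = 17 + 28 T + 28 v$ ($E{\left(v,T \right)} = \left(28 T + 28 v\right) + 17 = 17 + 28 T + 28 v$)
$m = -1840748$ ($m = \left(-884 - 1839\right) \left(- 2 \left(-9\right)^{2} + 838\right) = - 2723 \left(\left(-2\right) 81 + 838\right) = - 2723 \left(-162 + 838\right) = \left(-2723\right) 676 = -1840748$)
$E{\left(-19,38 \right)} m = \left(17 + 28 \cdot 38 + 28 \left(-19\right)\right) \left(-1840748\right) = \left(17 + 1064 - 532\right) \left(-1840748\right) = 549 \left(-1840748\right) = -1010570652$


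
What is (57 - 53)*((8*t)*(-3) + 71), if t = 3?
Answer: -4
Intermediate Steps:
(57 - 53)*((8*t)*(-3) + 71) = (57 - 53)*((8*3)*(-3) + 71) = 4*(24*(-3) + 71) = 4*(-72 + 71) = 4*(-1) = -4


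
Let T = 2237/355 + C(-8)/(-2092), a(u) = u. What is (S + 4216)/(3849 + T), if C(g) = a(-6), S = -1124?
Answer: 1148152360/1431590137 ≈ 0.80201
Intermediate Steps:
C(g) = -6
T = 2340967/371330 (T = 2237/355 - 6/(-2092) = 2237*(1/355) - 6*(-1/2092) = 2237/355 + 3/1046 = 2340967/371330 ≈ 6.3043)
(S + 4216)/(3849 + T) = (-1124 + 4216)/(3849 + 2340967/371330) = 3092/(1431590137/371330) = 3092*(371330/1431590137) = 1148152360/1431590137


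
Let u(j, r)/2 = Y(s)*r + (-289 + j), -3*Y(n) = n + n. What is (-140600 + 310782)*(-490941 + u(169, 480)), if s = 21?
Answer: -85877411022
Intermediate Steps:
Y(n) = -2*n/3 (Y(n) = -(n + n)/3 = -2*n/3)
u(j, r) = -578 - 28*r + 2*j (u(j, r) = 2*((-⅔*21)*r + (-289 + j)) = 2*(-14*r + (-289 + j)) = 2*(-289 + j - 14*r) = -578 - 28*r + 2*j)
(-140600 + 310782)*(-490941 + u(169, 480)) = (-140600 + 310782)*(-490941 + (-578 - 28*480 + 2*169)) = 170182*(-490941 + (-578 - 13440 + 338)) = 170182*(-490941 - 13680) = 170182*(-504621) = -85877411022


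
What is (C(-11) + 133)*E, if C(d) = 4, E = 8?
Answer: 1096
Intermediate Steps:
(C(-11) + 133)*E = (4 + 133)*8 = 137*8 = 1096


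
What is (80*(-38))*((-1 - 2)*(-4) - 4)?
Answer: -24320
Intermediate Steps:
(80*(-38))*((-1 - 2)*(-4) - 4) = -3040*(-3*(-4) - 4) = -3040*(12 - 4) = -3040*8 = -24320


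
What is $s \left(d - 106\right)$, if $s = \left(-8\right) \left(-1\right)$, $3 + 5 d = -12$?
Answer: $-872$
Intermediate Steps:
$d = -3$ ($d = - \frac{3}{5} + \frac{1}{5} \left(-12\right) = - \frac{3}{5} - \frac{12}{5} = -3$)
$s = 8$
$s \left(d - 106\right) = 8 \left(-3 - 106\right) = 8 \left(-109\right) = -872$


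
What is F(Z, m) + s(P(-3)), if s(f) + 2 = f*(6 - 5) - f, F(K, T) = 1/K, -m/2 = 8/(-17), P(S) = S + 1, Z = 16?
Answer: -31/16 ≈ -1.9375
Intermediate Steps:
P(S) = 1 + S
m = 16/17 (m = -16/(-17) = -16*(-1)/17 = -2*(-8/17) = 16/17 ≈ 0.94118)
s(f) = -2 (s(f) = -2 + (f*(6 - 5) - f) = -2 + (f*1 - f) = -2 + (f - f) = -2 + 0 = -2)
F(Z, m) + s(P(-3)) = 1/16 - 2 = -31/16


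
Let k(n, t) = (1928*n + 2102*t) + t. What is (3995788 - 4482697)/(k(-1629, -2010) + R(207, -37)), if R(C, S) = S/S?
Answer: 486909/7367741 ≈ 0.066087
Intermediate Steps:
R(C, S) = 1
k(n, t) = 1928*n + 2103*t
(3995788 - 4482697)/(k(-1629, -2010) + R(207, -37)) = (3995788 - 4482697)/((1928*(-1629) + 2103*(-2010)) + 1) = -486909/((-3140712 - 4227030) + 1) = -486909/(-7367742 + 1) = -486909/(-7367741) = -486909*(-1/7367741) = 486909/7367741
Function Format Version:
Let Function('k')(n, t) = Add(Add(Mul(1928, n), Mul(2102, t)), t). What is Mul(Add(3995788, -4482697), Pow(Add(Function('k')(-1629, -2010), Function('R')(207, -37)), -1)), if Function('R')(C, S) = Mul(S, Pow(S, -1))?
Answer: Rational(486909, 7367741) ≈ 0.066087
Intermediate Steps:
Function('R')(C, S) = 1
Function('k')(n, t) = Add(Mul(1928, n), Mul(2103, t))
Mul(Add(3995788, -4482697), Pow(Add(Function('k')(-1629, -2010), Function('R')(207, -37)), -1)) = Mul(Add(3995788, -4482697), Pow(Add(Add(Mul(1928, -1629), Mul(2103, -2010)), 1), -1)) = Mul(-486909, Pow(Add(Add(-3140712, -4227030), 1), -1)) = Mul(-486909, Pow(Add(-7367742, 1), -1)) = Mul(-486909, Pow(-7367741, -1)) = Mul(-486909, Rational(-1, 7367741)) = Rational(486909, 7367741)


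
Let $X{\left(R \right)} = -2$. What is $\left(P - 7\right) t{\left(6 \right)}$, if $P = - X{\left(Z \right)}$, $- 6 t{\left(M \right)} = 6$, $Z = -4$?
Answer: $5$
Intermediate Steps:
$t{\left(M \right)} = -1$ ($t{\left(M \right)} = \left(- \frac{1}{6}\right) 6 = -1$)
$P = 2$ ($P = \left(-1\right) \left(-2\right) = 2$)
$\left(P - 7\right) t{\left(6 \right)} = \left(2 - 7\right) \left(-1\right) = \left(-5\right) \left(-1\right) = 5$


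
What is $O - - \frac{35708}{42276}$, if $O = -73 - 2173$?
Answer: $- \frac{23729047}{10569} \approx -2245.2$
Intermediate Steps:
$O = -2246$ ($O = -73 - 2173 = -2246$)
$O - - \frac{35708}{42276} = -2246 - - \frac{35708}{42276} = -2246 - \left(-35708\right) \frac{1}{42276} = -2246 - - \frac{8927}{10569} = -2246 + \frac{8927}{10569} = - \frac{23729047}{10569}$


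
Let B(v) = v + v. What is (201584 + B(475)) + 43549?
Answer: 246083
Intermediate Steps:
B(v) = 2*v
(201584 + B(475)) + 43549 = (201584 + 2*475) + 43549 = (201584 + 950) + 43549 = 202534 + 43549 = 246083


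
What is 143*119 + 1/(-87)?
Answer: 1480478/87 ≈ 17017.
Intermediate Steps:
143*119 + 1/(-87) = 17017 - 1/87 = 1480478/87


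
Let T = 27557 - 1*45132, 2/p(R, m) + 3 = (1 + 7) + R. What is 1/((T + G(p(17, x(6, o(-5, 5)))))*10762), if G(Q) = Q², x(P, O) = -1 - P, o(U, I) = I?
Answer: -121/22886189388 ≈ -5.2870e-9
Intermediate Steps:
p(R, m) = 2/(5 + R) (p(R, m) = 2/(-3 + ((1 + 7) + R)) = 2/(-3 + (8 + R)) = 2/(5 + R))
T = -17575 (T = 27557 - 45132 = -17575)
1/((T + G(p(17, x(6, o(-5, 5)))))*10762) = 1/(-17575 + (2/(5 + 17))²*10762) = (1/10762)/(-17575 + (2/22)²) = (1/10762)/(-17575 + (2*(1/22))²) = (1/10762)/(-17575 + (1/11)²) = (1/10762)/(-17575 + 1/121) = (1/10762)/(-2126574/121) = -121/2126574*1/10762 = -121/22886189388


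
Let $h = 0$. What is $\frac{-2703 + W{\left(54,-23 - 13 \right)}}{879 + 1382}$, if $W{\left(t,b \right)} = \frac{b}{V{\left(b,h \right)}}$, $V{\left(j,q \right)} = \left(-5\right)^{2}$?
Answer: $- \frac{67611}{56525} \approx -1.1961$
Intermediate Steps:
$V{\left(j,q \right)} = 25$
$W{\left(t,b \right)} = \frac{b}{25}$
$\frac{-2703 + W{\left(54,-23 - 13 \right)}}{879 + 1382} = \frac{-2703 + \frac{-23 - 13}{25}}{879 + 1382} = \frac{-2703 + \frac{-23 - 13}{25}}{2261} = \left(-2703 + \frac{1}{25} \left(-36\right)\right) \frac{1}{2261} = \left(-2703 - \frac{36}{25}\right) \frac{1}{2261} = \left(- \frac{67611}{25}\right) \frac{1}{2261} = - \frac{67611}{56525}$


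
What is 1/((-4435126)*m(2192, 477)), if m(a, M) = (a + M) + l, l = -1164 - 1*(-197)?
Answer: -1/7548584452 ≈ -1.3248e-10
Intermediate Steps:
l = -967 (l = -1164 + 197 = -967)
m(a, M) = -967 + M + a (m(a, M) = (a + M) - 967 = (M + a) - 967 = -967 + M + a)
1/((-4435126)*m(2192, 477)) = 1/((-4435126)*(-967 + 477 + 2192)) = -1/4435126/1702 = -1/4435126*1/1702 = -1/7548584452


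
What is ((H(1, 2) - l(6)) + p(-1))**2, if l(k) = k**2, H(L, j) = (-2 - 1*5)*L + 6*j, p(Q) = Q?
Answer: 1024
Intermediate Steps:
H(L, j) = -7*L + 6*j (H(L, j) = (-2 - 5)*L + 6*j = -7*L + 6*j)
((H(1, 2) - l(6)) + p(-1))**2 = (((-7*1 + 6*2) - 1*6**2) - 1)**2 = (((-7 + 12) - 1*36) - 1)**2 = ((5 - 36) - 1)**2 = (-31 - 1)**2 = (-32)**2 = 1024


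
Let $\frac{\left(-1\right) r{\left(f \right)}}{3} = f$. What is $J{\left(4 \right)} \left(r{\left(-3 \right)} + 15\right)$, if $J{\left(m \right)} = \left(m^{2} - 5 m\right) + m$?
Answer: $0$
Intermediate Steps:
$J{\left(m \right)} = m^{2} - 4 m$
$r{\left(f \right)} = - 3 f$
$J{\left(4 \right)} \left(r{\left(-3 \right)} + 15\right) = 4 \left(-4 + 4\right) \left(\left(-3\right) \left(-3\right) + 15\right) = 4 \cdot 0 \left(9 + 15\right) = 0 \cdot 24 = 0$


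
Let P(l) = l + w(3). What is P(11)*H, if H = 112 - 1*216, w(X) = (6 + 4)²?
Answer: -11544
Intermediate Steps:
w(X) = 100 (w(X) = 10² = 100)
P(l) = 100 + l (P(l) = l + 100 = 100 + l)
H = -104 (H = 112 - 216 = -104)
P(11)*H = (100 + 11)*(-104) = 111*(-104) = -11544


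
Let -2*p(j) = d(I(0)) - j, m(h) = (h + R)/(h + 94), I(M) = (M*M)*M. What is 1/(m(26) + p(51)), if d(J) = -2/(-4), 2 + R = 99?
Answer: 40/1051 ≈ 0.038059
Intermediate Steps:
I(M) = M³ (I(M) = M²*M = M³)
R = 97 (R = -2 + 99 = 97)
d(J) = ½ (d(J) = -2*(-¼) = ½)
m(h) = (97 + h)/(94 + h) (m(h) = (h + 97)/(h + 94) = (97 + h)/(94 + h))
p(j) = -¼ + j/2 (p(j) = -(½ - j)/2 = -¼ + j/2)
1/(m(26) + p(51)) = 1/((97 + 26)/(94 + 26) + (-¼ + (½)*51)) = 1/(123/120 + (-¼ + 51/2)) = 1/((1/120)*123 + 101/4) = 1/(41/40 + 101/4) = 1/(1051/40) = 40/1051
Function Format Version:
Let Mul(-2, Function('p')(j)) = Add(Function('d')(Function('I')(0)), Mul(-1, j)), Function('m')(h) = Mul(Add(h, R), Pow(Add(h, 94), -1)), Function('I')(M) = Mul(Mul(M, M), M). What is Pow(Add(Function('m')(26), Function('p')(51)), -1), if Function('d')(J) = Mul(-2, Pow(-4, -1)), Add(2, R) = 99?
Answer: Rational(40, 1051) ≈ 0.038059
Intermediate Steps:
Function('I')(M) = Pow(M, 3) (Function('I')(M) = Mul(Pow(M, 2), M) = Pow(M, 3))
R = 97 (R = Add(-2, 99) = 97)
Function('d')(J) = Rational(1, 2) (Function('d')(J) = Mul(-2, Rational(-1, 4)) = Rational(1, 2))
Function('m')(h) = Mul(Pow(Add(94, h), -1), Add(97, h)) (Function('m')(h) = Mul(Add(h, 97), Pow(Add(h, 94), -1)) = Mul(Add(97, h), Pow(Add(94, h), -1)) = Mul(Pow(Add(94, h), -1), Add(97, h)))
Function('p')(j) = Add(Rational(-1, 4), Mul(Rational(1, 2), j)) (Function('p')(j) = Mul(Rational(-1, 2), Add(Rational(1, 2), Mul(-1, j))) = Add(Rational(-1, 4), Mul(Rational(1, 2), j)))
Pow(Add(Function('m')(26), Function('p')(51)), -1) = Pow(Add(Mul(Pow(Add(94, 26), -1), Add(97, 26)), Add(Rational(-1, 4), Mul(Rational(1, 2), 51))), -1) = Pow(Add(Mul(Pow(120, -1), 123), Add(Rational(-1, 4), Rational(51, 2))), -1) = Pow(Add(Mul(Rational(1, 120), 123), Rational(101, 4)), -1) = Pow(Add(Rational(41, 40), Rational(101, 4)), -1) = Pow(Rational(1051, 40), -1) = Rational(40, 1051)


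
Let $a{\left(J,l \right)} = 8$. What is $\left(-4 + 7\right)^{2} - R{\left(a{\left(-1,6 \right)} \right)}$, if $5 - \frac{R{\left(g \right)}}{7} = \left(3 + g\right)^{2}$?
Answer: $821$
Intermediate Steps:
$R{\left(g \right)} = 35 - 7 \left(3 + g\right)^{2}$
$\left(-4 + 7\right)^{2} - R{\left(a{\left(-1,6 \right)} \right)} = \left(-4 + 7\right)^{2} - \left(35 - 7 \left(3 + 8\right)^{2}\right) = 3^{2} - \left(35 - 7 \cdot 11^{2}\right) = 9 - \left(35 - 847\right) = 9 - -812 = 9 + 812 = 821$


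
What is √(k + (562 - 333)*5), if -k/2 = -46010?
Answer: √93165 ≈ 305.23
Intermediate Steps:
k = 92020 (k = -2*(-46010) = 92020)
√(k + (562 - 333)*5) = √(92020 + (562 - 333)*5) = √(92020 + 229*5) = √(92020 + 1145) = √93165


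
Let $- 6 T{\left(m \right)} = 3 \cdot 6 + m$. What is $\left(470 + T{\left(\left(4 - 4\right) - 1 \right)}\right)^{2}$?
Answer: $\frac{7856809}{36} \approx 2.1824 \cdot 10^{5}$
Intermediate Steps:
$T{\left(m \right)} = -3 - \frac{m}{6}$ ($T{\left(m \right)} = - \frac{3 \cdot 6 + m}{6} = - \frac{18 + m}{6} = -3 - \frac{m}{6}$)
$\left(470 + T{\left(\left(4 - 4\right) - 1 \right)}\right)^{2} = \left(470 - \left(3 + \frac{\left(4 - 4\right) - 1}{6}\right)\right)^{2} = \left(470 - \left(3 + \frac{0 - 1}{6}\right)\right)^{2} = \left(470 - \frac{17}{6}\right)^{2} = \left(\frac{2803}{6}\right)^{2} = \frac{7856809}{36}$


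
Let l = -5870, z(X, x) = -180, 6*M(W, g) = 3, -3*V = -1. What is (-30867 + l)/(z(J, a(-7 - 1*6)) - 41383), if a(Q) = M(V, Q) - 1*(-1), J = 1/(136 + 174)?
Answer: 36737/41563 ≈ 0.88389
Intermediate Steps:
V = ⅓ (V = -⅓*(-1) = ⅓ ≈ 0.33333)
J = 1/310 ≈ 0.0032258
M(W, g) = ½ (M(W, g) = (⅙)*3 = ½)
a(Q) = 3/2 (a(Q) = ½ - 1*(-1) = ½ + 1 = 3/2)
(-30867 + l)/(z(J, a(-7 - 1*6)) - 41383) = (-30867 - 5870)/(-180 - 41383) = -36737/(-41563) = -36737*(-1/41563) = 36737/41563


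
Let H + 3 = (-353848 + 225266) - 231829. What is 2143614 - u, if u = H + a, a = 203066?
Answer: 2300962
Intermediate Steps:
H = -360414 (H = -3 + ((-353848 + 225266) - 231829) = -3 + (-128582 - 231829) = -3 - 360411 = -360414)
u = -157348 (u = -360414 + 203066 = -157348)
2143614 - u = 2143614 - 1*(-157348) = 2143614 + 157348 = 2300962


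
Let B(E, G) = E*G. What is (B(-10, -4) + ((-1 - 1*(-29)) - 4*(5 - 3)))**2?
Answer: 3600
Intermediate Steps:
(B(-10, -4) + ((-1 - 1*(-29)) - 4*(5 - 3)))**2 = (-10*(-4) + ((-1 - 1*(-29)) - 4*(5 - 3)))**2 = (40 + ((-1 + 29) - 4*2))**2 = (40 + (28 - 8))**2 = (40 + 20)**2 = 60**2 = 3600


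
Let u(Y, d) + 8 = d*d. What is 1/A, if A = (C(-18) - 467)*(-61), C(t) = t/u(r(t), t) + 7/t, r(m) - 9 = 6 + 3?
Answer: 711/20273594 ≈ 3.5070e-5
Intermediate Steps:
r(m) = 18 (r(m) = 9 + (6 + 3) = 9 + 9 = 18)
u(Y, d) = -8 + d**2 (u(Y, d) = -8 + d*d = -8 + d**2)
C(t) = 7/t + t/(-8 + t**2) (C(t) = t/(-8 + t**2) + 7/t = 7/t + t/(-8 + t**2))
A = 20273594/711 (A = (8*(-7 + (-18)**2)/(-18*(-8 + (-18)**2)) - 467)*(-61) = (8*(-1/18)*(-7 + 324)/(-8 + 324) - 467)*(-61) = (8*(-1/18)*317/316 - 467)*(-61) = (8*(-1/18)*(1/316)*317 - 467)*(-61) = (-317/711 - 467)*(-61) = -332354/711*(-61) = 20273594/711 ≈ 28514.)
1/A = 1/(20273594/711) = 711/20273594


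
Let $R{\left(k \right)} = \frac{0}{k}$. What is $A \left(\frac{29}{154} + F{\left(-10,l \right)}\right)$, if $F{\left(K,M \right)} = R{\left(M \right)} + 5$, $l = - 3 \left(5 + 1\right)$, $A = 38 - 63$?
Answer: $- \frac{19975}{154} \approx -129.71$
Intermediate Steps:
$A = -25$
$R{\left(k \right)} = 0$
$l = -18$ ($l = \left(-3\right) 6 = -18$)
$F{\left(K,M \right)} = 5$ ($F{\left(K,M \right)} = 0 + 5 = 5$)
$A \left(\frac{29}{154} + F{\left(-10,l \right)}\right) = - 25 \left(\frac{29}{154} + 5\right) = \left(-25\right) \frac{799}{154} = - \frac{19975}{154}$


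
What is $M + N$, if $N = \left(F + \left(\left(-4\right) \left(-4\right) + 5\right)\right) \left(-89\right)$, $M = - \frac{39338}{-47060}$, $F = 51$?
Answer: $- \frac{11596967}{1810} \approx -6407.2$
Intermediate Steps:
$M = \frac{1513}{1810}$ ($M = \left(-39338\right) \left(- \frac{1}{47060}\right) = \frac{1513}{1810} \approx 0.83591$)
$N = -6408$ ($N = \left(51 + \left(\left(-4\right) \left(-4\right) + 5\right)\right) \left(-89\right) = \left(51 + \left(16 + 5\right)\right) \left(-89\right) = \left(51 + 21\right) \left(-89\right) = 72 \left(-89\right) = -6408$)
$M + N = \frac{1513}{1810} - 6408 = - \frac{11596967}{1810}$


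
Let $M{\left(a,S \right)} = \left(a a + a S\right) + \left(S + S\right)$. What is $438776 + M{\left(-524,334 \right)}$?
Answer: $539004$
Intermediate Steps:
$M{\left(a,S \right)} = a^{2} + 2 S + S a$ ($M{\left(a,S \right)} = \left(a^{2} + S a\right) + 2 S = a^{2} + 2 S + S a$)
$438776 + M{\left(-524,334 \right)} = 438776 + \left(\left(-524\right)^{2} + 2 \cdot 334 + 334 \left(-524\right)\right) = 438776 + \left(274576 + 668 - 175016\right) = 438776 + 100228 = 539004$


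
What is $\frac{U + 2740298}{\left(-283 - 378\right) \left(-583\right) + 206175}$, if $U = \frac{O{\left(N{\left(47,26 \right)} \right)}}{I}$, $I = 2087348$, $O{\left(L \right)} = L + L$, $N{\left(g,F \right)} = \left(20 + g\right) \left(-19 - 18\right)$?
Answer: $\frac{2859977772373}{617372830612} \approx 4.6325$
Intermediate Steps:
$N{\left(g,F \right)} = -740 - 37 g$ ($N{\left(g,F \right)} = \left(20 + g\right) \left(-37\right) = -740 - 37 g$)
$O{\left(L \right)} = 2 L$
$U = - \frac{2479}{1043674}$ ($U = \frac{2 \left(-740 - 1739\right)}{2087348} = 2 \left(-740 - 1739\right) \frac{1}{2087348} = 2 \left(-2479\right) \frac{1}{2087348} = \left(-4958\right) \frac{1}{2087348} = - \frac{2479}{1043674} \approx -0.0023753$)
$\frac{U + 2740298}{\left(-283 - 378\right) \left(-583\right) + 206175} = \frac{- \frac{2479}{1043674} + 2740298}{\left(-283 - 378\right) \left(-583\right) + 206175} = \frac{2859977772373}{1043674 \left(\left(-661\right) \left(-583\right) + 206175\right)} = \frac{2859977772373}{1043674 \left(385363 + 206175\right)} = \frac{2859977772373}{1043674 \cdot 591538} = \frac{2859977772373}{1043674} \cdot \frac{1}{591538} = \frac{2859977772373}{617372830612}$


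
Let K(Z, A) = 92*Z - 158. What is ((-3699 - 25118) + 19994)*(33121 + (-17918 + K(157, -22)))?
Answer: -260181447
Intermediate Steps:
K(Z, A) = -158 + 92*Z
((-3699 - 25118) + 19994)*(33121 + (-17918 + K(157, -22))) = ((-3699 - 25118) + 19994)*(33121 + (-17918 + (-158 + 92*157))) = (-28817 + 19994)*(33121 + (-17918 + (-158 + 14444))) = -8823*(33121 + (-17918 + 14286)) = -8823*(33121 - 3632) = -8823*29489 = -260181447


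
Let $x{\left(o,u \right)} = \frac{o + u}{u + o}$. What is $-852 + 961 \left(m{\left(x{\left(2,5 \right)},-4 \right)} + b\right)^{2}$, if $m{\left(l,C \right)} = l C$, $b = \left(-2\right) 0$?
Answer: $14524$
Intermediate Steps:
$x{\left(o,u \right)} = 1$ ($x{\left(o,u \right)} = \frac{o + u}{o + u} = 1$)
$b = 0$
$m{\left(l,C \right)} = C l$
$-852 + 961 \left(m{\left(x{\left(2,5 \right)},-4 \right)} + b\right)^{2} = -852 + 961 \left(\left(-4\right) 1 + 0\right)^{2} = -852 + 961 \left(-4 + 0\right)^{2} = -852 + 961 \left(-4\right)^{2} = -852 + 961 \cdot 16 = -852 + 15376 = 14524$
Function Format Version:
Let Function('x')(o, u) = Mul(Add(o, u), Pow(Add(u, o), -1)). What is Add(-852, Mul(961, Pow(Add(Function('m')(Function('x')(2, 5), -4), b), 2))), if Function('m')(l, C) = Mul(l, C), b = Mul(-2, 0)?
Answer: 14524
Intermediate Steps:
Function('x')(o, u) = 1 (Function('x')(o, u) = Mul(Add(o, u), Pow(Add(o, u), -1)) = 1)
b = 0
Function('m')(l, C) = Mul(C, l)
Add(-852, Mul(961, Pow(Add(Function('m')(Function('x')(2, 5), -4), b), 2))) = Add(-852, Mul(961, Pow(Add(Mul(-4, 1), 0), 2))) = Add(-852, Mul(961, Pow(Add(-4, 0), 2))) = Add(-852, Mul(961, Pow(-4, 2))) = Add(-852, Mul(961, 16)) = Add(-852, 15376) = 14524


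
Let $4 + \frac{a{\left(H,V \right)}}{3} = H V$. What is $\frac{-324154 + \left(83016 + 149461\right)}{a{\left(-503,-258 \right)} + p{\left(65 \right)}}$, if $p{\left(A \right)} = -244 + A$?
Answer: $- \frac{91677}{389131} \approx -0.23559$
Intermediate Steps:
$a{\left(H,V \right)} = -12 + 3 H V$
$\frac{-324154 + \left(83016 + 149461\right)}{a{\left(-503,-258 \right)} + p{\left(65 \right)}} = \frac{-324154 + \left(83016 + 149461\right)}{\left(-12 + 3 \left(-503\right) \left(-258\right)\right) + \left(-244 + 65\right)} = \frac{-324154 + 232477}{\left(-12 + 389322\right) - 179} = - \frac{91677}{389310 - 179} = - \frac{91677}{389131}$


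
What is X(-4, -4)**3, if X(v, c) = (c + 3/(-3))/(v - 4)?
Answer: 125/512 ≈ 0.24414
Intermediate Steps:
X(v, c) = (-1 + c)/(-4 + v) (X(v, c) = (c + 3*(-1/3))/(-4 + v) = (c - 1)/(-4 + v) = (-1 + c)/(-4 + v))
X(-4, -4)**3 = ((-1 - 4)/(-4 - 4))**3 = (-5/(-8))**3 = (-1/8*(-5))**3 = (5/8)**3 = 125/512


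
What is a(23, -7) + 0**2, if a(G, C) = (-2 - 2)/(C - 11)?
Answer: 2/9 ≈ 0.22222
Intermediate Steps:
a(G, C) = -4/(-11 + C)
a(23, -7) + 0**2 = -4/(-11 - 7) + 0**2 = -4/(-18) + 0 = -4*(-1/18) + 0 = 2/9 + 0 = 2/9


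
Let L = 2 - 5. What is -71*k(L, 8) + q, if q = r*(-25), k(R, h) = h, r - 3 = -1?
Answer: -618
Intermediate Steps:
L = -3
r = 2 (r = 3 - 1 = 2)
q = -50 (q = 2*(-25) = -50)
-71*k(L, 8) + q = -71*8 - 50 = -568 - 50 = -618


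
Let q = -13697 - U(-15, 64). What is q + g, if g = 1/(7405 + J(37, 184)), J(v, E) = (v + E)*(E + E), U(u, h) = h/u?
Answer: -18224959588/1330995 ≈ -13693.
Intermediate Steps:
J(v, E) = 2*E*(E + v) (J(v, E) = (E + v)*(2*E) = 2*E*(E + v))
g = 1/88733 (g = 1/(7405 + 2*184*(184 + 37)) = 1/(7405 + 2*184*221) = 1/(7405 + 81328) = 1/88733 ≈ 1.1270e-5)
q = -205391/15 (q = -13697 - 64/(-15) = -13697 - 64*(-1)/15 = -13697 - 1*(-64/15) = -13697 + 64/15 = -205391/15 ≈ -13693.)
q + g = -205391/15 + 1/88733 = -18224959588/1330995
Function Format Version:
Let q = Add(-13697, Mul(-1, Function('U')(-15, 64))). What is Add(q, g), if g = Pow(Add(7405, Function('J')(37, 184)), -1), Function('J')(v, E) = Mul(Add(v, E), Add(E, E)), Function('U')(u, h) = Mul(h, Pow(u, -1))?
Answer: Rational(-18224959588, 1330995) ≈ -13693.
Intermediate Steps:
Function('J')(v, E) = Mul(2, E, Add(E, v)) (Function('J')(v, E) = Mul(Add(E, v), Mul(2, E)) = Mul(2, E, Add(E, v)))
g = Rational(1, 88733) (g = Pow(Add(7405, Mul(2, 184, Add(184, 37))), -1) = Pow(Add(7405, Mul(2, 184, 221)), -1) = Pow(Add(7405, 81328), -1) = Pow(88733, -1) = Rational(1, 88733) ≈ 1.1270e-5)
q = Rational(-205391, 15) (q = Add(-13697, Mul(-1, Mul(64, Pow(-15, -1)))) = Add(-13697, Mul(-1, Mul(64, Rational(-1, 15)))) = Add(-13697, Mul(-1, Rational(-64, 15))) = Add(-13697, Rational(64, 15)) = Rational(-205391, 15) ≈ -13693.)
Add(q, g) = Add(Rational(-205391, 15), Rational(1, 88733)) = Rational(-18224959588, 1330995)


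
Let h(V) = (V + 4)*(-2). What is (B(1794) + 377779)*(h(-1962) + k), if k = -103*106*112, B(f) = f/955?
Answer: -87951128553420/191 ≈ -4.6048e+11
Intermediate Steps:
B(f) = f/955 (B(f) = f*(1/955) = f/955)
h(V) = -8 - 2*V (h(V) = (4 + V)*(-2) = -8 - 2*V)
k = -1222816 (k = -10918*112 = -1222816)
(B(1794) + 377779)*(h(-1962) + k) = ((1/955)*1794 + 377779)*((-8 - 2*(-1962)) - 1222816) = (1794/955 + 377779)*((-8 + 3924) - 1222816) = 360780739*(3916 - 1222816)/955 = (360780739/955)*(-1218900) = -87951128553420/191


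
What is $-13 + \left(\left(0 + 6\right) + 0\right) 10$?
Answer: $47$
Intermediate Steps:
$-13 + \left(\left(0 + 6\right) + 0\right) 10 = -13 + \left(6 + 0\right) 10 = -13 + 6 \cdot 10 = -13 + 60 = 47$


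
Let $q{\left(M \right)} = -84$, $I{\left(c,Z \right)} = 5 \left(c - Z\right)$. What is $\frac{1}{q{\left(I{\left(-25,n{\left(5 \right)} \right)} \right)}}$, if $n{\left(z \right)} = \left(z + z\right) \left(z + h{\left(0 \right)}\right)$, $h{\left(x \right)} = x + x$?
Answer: $- \frac{1}{84} \approx -0.011905$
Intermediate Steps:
$h{\left(x \right)} = 2 x$
$n{\left(z \right)} = 2 z^{2}$ ($n{\left(z \right)} = \left(z + z\right) \left(z + 2 \cdot 0\right) = 2 z \left(z + 0\right) = 2 z z = 2 z^{2}$)
$I{\left(c,Z \right)} = - 5 Z + 5 c$
$\frac{1}{q{\left(I{\left(-25,n{\left(5 \right)} \right)} \right)}} = \frac{1}{-84} = - \frac{1}{84}$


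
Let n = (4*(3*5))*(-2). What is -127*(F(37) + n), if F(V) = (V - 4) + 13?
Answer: 9398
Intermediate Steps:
F(V) = 9 + V (F(V) = (-4 + V) + 13 = 9 + V)
n = -120 (n = (4*15)*(-2) = 60*(-2) = -120)
-127*(F(37) + n) = -127*((9 + 37) - 120) = -127*(46 - 120) = -127*(-74) = 9398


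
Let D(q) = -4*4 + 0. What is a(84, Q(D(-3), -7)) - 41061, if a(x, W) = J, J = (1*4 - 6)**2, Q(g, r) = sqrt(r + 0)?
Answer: -41057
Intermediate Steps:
D(q) = -16 (D(q) = -16 + 0 = -16)
Q(g, r) = sqrt(r)
J = 4 (J = (4 - 6)**2 = (-2)**2 = 4)
a(x, W) = 4
a(84, Q(D(-3), -7)) - 41061 = 4 - 41061 = -41057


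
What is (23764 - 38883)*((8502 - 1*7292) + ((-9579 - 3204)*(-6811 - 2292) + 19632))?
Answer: -1759617119429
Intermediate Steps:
(23764 - 38883)*((8502 - 1*7292) + ((-9579 - 3204)*(-6811 - 2292) + 19632)) = -15119*((8502 - 7292) + (-12783*(-9103) + 19632)) = -15119*(1210 + (116363649 + 19632)) = -15119*(1210 + 116383281) = -15119*116384491 = -1759617119429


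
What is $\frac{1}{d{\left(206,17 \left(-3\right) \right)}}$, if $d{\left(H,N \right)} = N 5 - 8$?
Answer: $- \frac{1}{263} \approx -0.0038023$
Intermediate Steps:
$d{\left(H,N \right)} = -8 + 5 N$ ($d{\left(H,N \right)} = 5 N - 8 = -8 + 5 N$)
$\frac{1}{d{\left(206,17 \left(-3\right) \right)}} = \frac{1}{-8 + 5 \cdot 17 \left(-3\right)} = \frac{1}{-8 + 5 \left(-51\right)} = \frac{1}{-8 - 255} = \frac{1}{-263} = - \frac{1}{263}$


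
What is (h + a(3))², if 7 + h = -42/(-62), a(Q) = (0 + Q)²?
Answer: 6889/961 ≈ 7.1686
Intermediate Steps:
a(Q) = Q²
h = -196/31 (h = -7 - 42/(-62) = -7 - 42*(-1/62) = -7 + 21/31 = -196/31 ≈ -6.3226)
(h + a(3))² = (-196/31 + 3²)² = (-196/31 + 9)² = (83/31)² = 6889/961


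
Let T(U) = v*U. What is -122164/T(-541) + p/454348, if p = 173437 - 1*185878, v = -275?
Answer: -57355878847/67595623700 ≈ -0.84851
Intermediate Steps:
T(U) = -275*U
p = -12441 (p = 173437 - 185878 = -12441)
-122164/T(-541) + p/454348 = -122164/((-275*(-541))) - 12441/454348 = -122164/148775 - 12441*1/454348 = -122164*1/148775 - 12441/454348 = -122164/148775 - 12441/454348 = -57355878847/67595623700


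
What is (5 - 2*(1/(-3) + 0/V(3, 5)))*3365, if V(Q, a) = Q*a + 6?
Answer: 57205/3 ≈ 19068.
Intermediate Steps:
V(Q, a) = 6 + Q*a
(5 - 2*(1/(-3) + 0/V(3, 5)))*3365 = (5 - 2*(1/(-3) + 0/(6 + 3*5)))*3365 = (5 - 2*(1*(-⅓) + 0/(6 + 15)))*3365 = (5 - 2*(-⅓ + 0/21))*3365 = (5 - 2*(-⅓ + 0*(1/21)))*3365 = (5 - 2*(-⅓ + 0))*3365 = (5 - 2*(-⅓))*3365 = (5 + ⅔)*3365 = (17/3)*3365 = 57205/3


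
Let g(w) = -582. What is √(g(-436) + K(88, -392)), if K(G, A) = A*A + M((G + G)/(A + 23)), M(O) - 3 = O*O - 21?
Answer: 2*√5210344570/369 ≈ 391.23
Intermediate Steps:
M(O) = -18 + O² (M(O) = 3 + (O*O - 21) = 3 + (O² - 21) = 3 + (-21 + O²) = -18 + O²)
K(G, A) = -18 + A² + 4*G²/(23 + A)² (K(G, A) = A*A + (-18 + ((G + G)/(A + 23))²) = A² + (-18 + ((2*G)/(23 + A))²) = A² + (-18 + (2*G/(23 + A))²) = A² + (-18 + 4*G²/(23 + A)²) = -18 + A² + 4*G²/(23 + A)²)
√(g(-436) + K(88, -392)) = √(-582 + (-18 + (-392)² + 4*88²/(23 - 392)²)) = √(-582 + (-18 + 153664 + 4*7744/(-369)²)) = √(-582 + (-18 + 153664 + 4*7744*(1/136161))) = √(-582 + (-18 + 153664 + 30976/136161)) = √(-582 + 20920623982/136161) = √(20841378280/136161) = 2*√5210344570/369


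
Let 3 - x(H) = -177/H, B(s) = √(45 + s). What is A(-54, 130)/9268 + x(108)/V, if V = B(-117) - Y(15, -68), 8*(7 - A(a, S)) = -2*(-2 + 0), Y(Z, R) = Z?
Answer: (-772123*I + 702*√2)/(500472*(2*√2 + 5*I)) ≈ -0.23359 - 0.13253*I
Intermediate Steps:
A(a, S) = 13/2 (A(a, S) = 7 - (-1)*(-2 + 0)/4 = 7 - (-1)*(-2)/4 = 7 - ⅛*4 = 7 - ½ = 13/2)
x(H) = 3 + 177/H (x(H) = 3 - (-177)/H = 3 + 177/H)
V = -15 + 6*I*√2 (V = √(45 - 117) - 1*15 = √(-72) - 15 = 6*I*√2 - 15 = -15 + 6*I*√2 ≈ -15.0 + 8.4853*I)
A(-54, 130)/9268 + x(108)/V = (13/2)/9268 + (3 + 177/108)/(-15 + 6*I*√2) = (13/2)*(1/9268) + (3 + 177*(1/108))/(-15 + 6*I*√2) = 13/18536 + (3 + 59/36)/(-15 + 6*I*√2) = 13/18536 + 167/(36*(-15 + 6*I*√2))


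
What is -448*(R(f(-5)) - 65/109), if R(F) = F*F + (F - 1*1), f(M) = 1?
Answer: -19712/109 ≈ -180.84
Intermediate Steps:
R(F) = -1 + F + F² (R(F) = F² + (F - 1) = F² + (-1 + F) = -1 + F + F²)
-448*(R(f(-5)) - 65/109) = -448*((-1 + 1 + 1²) - 65/109) = -448*((-1 + 1 + 1) - 65*1/109) = -448*(1 - 65/109) = -448*44/109 = -19712/109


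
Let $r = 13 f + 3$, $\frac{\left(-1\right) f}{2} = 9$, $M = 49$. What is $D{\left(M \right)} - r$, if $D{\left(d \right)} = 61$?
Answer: $292$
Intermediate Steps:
$f = -18$ ($f = \left(-2\right) 9 = -18$)
$r = -231$ ($r = 13 \left(-18\right) + 3 = -234 + 3 = -231$)
$D{\left(M \right)} - r = 61 - -231 = 61 + 231 = 292$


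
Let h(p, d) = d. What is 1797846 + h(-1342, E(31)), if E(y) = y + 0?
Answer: 1797877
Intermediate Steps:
E(y) = y
1797846 + h(-1342, E(31)) = 1797846 + 31 = 1797877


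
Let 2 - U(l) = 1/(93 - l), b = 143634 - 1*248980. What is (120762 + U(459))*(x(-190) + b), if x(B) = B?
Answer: -2332325812000/183 ≈ -1.2745e+10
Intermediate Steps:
b = -105346 (b = 143634 - 248980 = -105346)
U(l) = 2 - 1/(93 - l)
(120762 + U(459))*(x(-190) + b) = (120762 + (-185 + 2*459)/(-93 + 459))*(-190 - 105346) = (120762 + (-185 + 918)/366)*(-105536) = (120762 + (1/366)*733)*(-105536) = (120762 + 733/366)*(-105536) = (44199625/366)*(-105536) = -2332325812000/183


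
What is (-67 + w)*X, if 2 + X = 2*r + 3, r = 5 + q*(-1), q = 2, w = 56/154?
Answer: -5131/11 ≈ -466.45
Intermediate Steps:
w = 4/11 (w = 56*(1/154) = 4/11 ≈ 0.36364)
r = 3 (r = 5 + 2*(-1) = 5 - 2 = 3)
X = 7 (X = -2 + (2*3 + 3) = -2 + (6 + 3) = -2 + 9 = 7)
(-67 + w)*X = (-67 + 4/11)*7 = -733/11*7 = -5131/11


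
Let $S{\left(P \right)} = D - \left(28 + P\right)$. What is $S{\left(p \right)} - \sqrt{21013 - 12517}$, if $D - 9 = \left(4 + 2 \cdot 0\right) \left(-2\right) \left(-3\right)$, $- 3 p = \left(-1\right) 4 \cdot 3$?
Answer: $1 - 12 \sqrt{59} \approx -91.174$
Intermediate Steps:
$p = 4$ ($p = - \frac{\left(-1\right) 4 \cdot 3}{3} = - \frac{\left(-4\right) 3}{3} = \left(- \frac{1}{3}\right) \left(-12\right) = 4$)
$D = 33$ ($D = 9 + \left(4 + 2 \cdot 0\right) \left(-2\right) \left(-3\right) = 9 + \left(4 + 0\right) \left(-2\right) \left(-3\right) = 9 + 4 \left(-2\right) \left(-3\right) = 9 - -24 = 9 + 24 = 33$)
$S{\left(P \right)} = 5 - P$ ($S{\left(P \right)} = 33 - \left(28 + P\right) = 5 - P$)
$S{\left(p \right)} - \sqrt{21013 - 12517} = \left(5 - 4\right) - \sqrt{21013 - 12517} = \left(5 - 4\right) - \sqrt{8496} = 1 - 12 \sqrt{59}$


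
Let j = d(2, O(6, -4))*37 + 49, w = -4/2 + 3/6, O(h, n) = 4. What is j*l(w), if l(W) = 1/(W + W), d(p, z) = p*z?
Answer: -115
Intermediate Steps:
w = -3/2 (w = -4*½ + 3*(⅙) = -2 + ½ = -3/2 ≈ -1.5000)
l(W) = 1/(2*W)
j = 345 (j = (2*4)*37 + 49 = 8*37 + 49 = 296 + 49 = 345)
j*l(w) = 345*(1/(2*(-3/2))) = 345*((½)*(-⅔)) = 345*(-⅓) = -115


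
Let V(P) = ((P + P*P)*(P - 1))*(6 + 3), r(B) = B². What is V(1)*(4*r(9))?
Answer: 0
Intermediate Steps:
V(P) = 9*(-1 + P)*(P + P²) (V(P) = ((P + P²)*(-1 + P))*9 = ((-1 + P)*(P + P²))*9 = 9*(-1 + P)*(P + P²))
V(1)*(4*r(9)) = (9*1*(-1 + 1²))*(4*9²) = (9*1*(-1 + 1))*(4*81) = (9*1*0)*324 = 0*324 = 0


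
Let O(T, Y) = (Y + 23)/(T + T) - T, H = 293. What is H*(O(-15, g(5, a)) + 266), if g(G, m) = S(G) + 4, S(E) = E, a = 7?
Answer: 1230307/15 ≈ 82021.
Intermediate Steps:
g(G, m) = 4 + G (g(G, m) = G + 4 = 4 + G)
O(T, Y) = -T + (23 + Y)/(2*T) (O(T, Y) = (23 + Y)/((2*T)) - T = (23 + Y)*(1/(2*T)) - T = (23 + Y)/(2*T) - T = -T + (23 + Y)/(2*T))
H*(O(-15, g(5, a)) + 266) = 293*((1/2)*(23 + (4 + 5) - 2*(-15)**2)/(-15) + 266) = 293*((1/2)*(-1/15)*(23 + 9 - 2*225) + 266) = 293*((1/2)*(-1/15)*(23 + 9 - 450) + 266) = 293*((1/2)*(-1/15)*(-418) + 266) = 293*(209/15 + 266) = 293*(4199/15) = 1230307/15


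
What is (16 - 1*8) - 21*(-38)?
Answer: 806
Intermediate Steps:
(16 - 1*8) - 21*(-38) = (16 - 8) + 798 = 8 + 798 = 806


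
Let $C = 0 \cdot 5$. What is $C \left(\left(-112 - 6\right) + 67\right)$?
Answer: $0$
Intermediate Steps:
$C = 0$
$C \left(\left(-112 - 6\right) + 67\right) = 0 \left(\left(-112 - 6\right) + 67\right) = 0 \left(-118 + 67\right) = 0 \left(-51\right) = 0$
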